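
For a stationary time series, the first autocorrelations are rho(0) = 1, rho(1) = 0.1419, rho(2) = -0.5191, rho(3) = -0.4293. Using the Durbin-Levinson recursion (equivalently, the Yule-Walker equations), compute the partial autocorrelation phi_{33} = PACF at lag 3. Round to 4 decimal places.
\phi_{33} = -0.3470

The PACF at lag k is phi_{kk}, the last component of the solution
to the Yule-Walker system G_k phi = r_k where
  (G_k)_{ij} = rho(|i - j|), (r_k)_i = rho(i), i,j = 1..k.
Equivalently, Durbin-Levinson gives phi_{kk} iteratively:
  phi_{11} = rho(1)
  phi_{kk} = [rho(k) - sum_{j=1..k-1} phi_{k-1,j} rho(k-j)]
            / [1 - sum_{j=1..k-1} phi_{k-1,j} rho(j)],
  phi_{k,j} = phi_{k-1,j} - phi_{kk} phi_{k-1,k-j},  j = 1..k-1.
Step k = 1:
  phi_11 = rho(1) = 0.1419.
Step k = 2:
  phi_22 = [rho(2) - phi_11 rho(1)] / [1 - phi_11 rho(1)] = [-0.5191 - (0.1419)(0.1419)] / [1 - (0.1419)(0.1419)]
         = -0.53923561 / 0.97986439 = -0.550317.
  Update: phi_21 = phi_11 - phi_22 phi_11 = 0.1419 - (-0.550317)(0.1419) = 0.21999.
Step k = 3:
  phi_33 = [rho(3) - phi_21 rho(2) - phi_22 rho(1)] / [1 - phi_21 rho(1) - phi_22 rho(2)]
    numerator   = -0.4293 - (0.21999)(-0.5191) - (-0.550317)(0.1419) = -0.23701331
    denominator = 1 - (0.21999)(0.1419) - (-0.550317)(-0.5191) = 0.6831141
  phi_33 = -0.23701331 / 0.6831141 = -0.347.
Therefore phi_{33} = -0.3470.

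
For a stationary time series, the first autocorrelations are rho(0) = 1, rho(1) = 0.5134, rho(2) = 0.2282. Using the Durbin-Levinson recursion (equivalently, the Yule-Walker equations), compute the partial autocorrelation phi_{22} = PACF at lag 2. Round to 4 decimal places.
\phi_{22} = -0.0480

The PACF at lag k is phi_{kk}, the last component of the solution
to the Yule-Walker system G_k phi = r_k where
  (G_k)_{ij} = rho(|i - j|), (r_k)_i = rho(i), i,j = 1..k.
Equivalently, Durbin-Levinson gives phi_{kk} iteratively:
  phi_{11} = rho(1)
  phi_{kk} = [rho(k) - sum_{j=1..k-1} phi_{k-1,j} rho(k-j)]
            / [1 - sum_{j=1..k-1} phi_{k-1,j} rho(j)],
  phi_{k,j} = phi_{k-1,j} - phi_{kk} phi_{k-1,k-j},  j = 1..k-1.
Step k = 1:
  phi_11 = rho(1) = 0.5134.
Step k = 2:
  phi_22 = [rho(2) - phi_11 rho(1)] / [1 - phi_11 rho(1)] = [0.2282 - (0.5134)(0.5134)] / [1 - (0.5134)(0.5134)]
         = -0.03537956 / 0.73642044 = -0.048.
Therefore phi_{22} = -0.0480.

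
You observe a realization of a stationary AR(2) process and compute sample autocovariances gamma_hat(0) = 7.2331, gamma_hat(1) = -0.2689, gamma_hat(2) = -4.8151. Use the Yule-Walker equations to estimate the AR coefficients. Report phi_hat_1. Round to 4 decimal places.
\hat\phi_{1} = -0.0620

The Yule-Walker equations for an AR(p) process read, in matrix form,
  Gamma_p phi = r_p,   with   (Gamma_p)_{ij} = gamma(|i - j|),
                       (r_p)_i = gamma(i),   i,j = 1..p.
Substitute the sample gammas (Toeplitz matrix and right-hand side of size 2):
  Gamma_p = [[7.2331, -0.2689], [-0.2689, 7.2331]]
  r_p     = [-0.2689, -4.8151]
Written out:
  7.2331 phi_1 - 0.2689 phi_2 = -0.2689
  -0.2689 phi_1 + 7.2331 phi_2 = -4.8151
Solve by Cramer's rule:
  det = gamma(0)^2 - gamma(1)^2 = (7.2331)^2 - (-0.2689)^2 = 52.31773561 - 0.07230721 = 52.2454284
  phi_hat_1 = [gamma(1) gamma(0) - gamma(1) gamma(2)] / det = [(-0.2689)(7.2331) - (-0.2689)(-4.8151)] / 52.2454284 = -3.23976098 / 52.2454284 = -0.062
  phi_hat_2 = [gamma(0) gamma(2) - gamma(1)^2] / det = [(7.2331)(-4.8151) - (-0.2689)^2] / 52.2454284 = -34.90040702 / 52.2454284 = -0.668
So phi_hat = [-0.0620, -0.6680].
Therefore phi_hat_1 = -0.0620.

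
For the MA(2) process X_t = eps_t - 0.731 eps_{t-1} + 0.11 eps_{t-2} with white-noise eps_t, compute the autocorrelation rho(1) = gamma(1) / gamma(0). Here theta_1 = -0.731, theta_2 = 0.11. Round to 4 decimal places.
\rho(1) = -0.5247

For an MA(q) process with theta_0 = 1, the autocovariance is
  gamma(k) = sigma^2 * sum_{i=0..q-k} theta_i * theta_{i+k},
and rho(k) = gamma(k) / gamma(0). Sigma^2 cancels.
  numerator   = (1)*(-0.731) + (-0.731)*(0.11) = -0.81141.
  denominator = (1)^2 + (-0.731)^2 + (0.11)^2 = 1.546461.
  rho(1) = -0.81141 / 1.546461 = -0.5247.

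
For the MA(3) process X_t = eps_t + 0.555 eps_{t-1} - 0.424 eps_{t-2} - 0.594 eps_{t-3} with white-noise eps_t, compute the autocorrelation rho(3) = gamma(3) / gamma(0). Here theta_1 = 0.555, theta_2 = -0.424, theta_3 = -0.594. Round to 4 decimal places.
\rho(3) = -0.3227

For an MA(q) process with theta_0 = 1, the autocovariance is
  gamma(k) = sigma^2 * sum_{i=0..q-k} theta_i * theta_{i+k},
and rho(k) = gamma(k) / gamma(0). Sigma^2 cancels.
  numerator   = (1)*(-0.594) = -0.594.
  denominator = (1)^2 + (0.555)^2 + (-0.424)^2 + (-0.594)^2 = 1.840637.
  rho(3) = -0.594 / 1.840637 = -0.3227.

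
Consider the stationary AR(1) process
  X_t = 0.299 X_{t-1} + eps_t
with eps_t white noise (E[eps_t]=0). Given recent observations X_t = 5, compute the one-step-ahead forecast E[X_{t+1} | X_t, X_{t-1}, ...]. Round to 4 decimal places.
E[X_{t+1} \mid \mathcal F_t] = 1.4950

For an AR(p) model X_t = c + sum_i phi_i X_{t-i} + eps_t, the
one-step-ahead conditional mean is
  E[X_{t+1} | X_t, ...] = c + sum_i phi_i X_{t+1-i}.
Substitute known values:
  E[X_{t+1} | ...] = (0.299) * (5)
                   = 1.4950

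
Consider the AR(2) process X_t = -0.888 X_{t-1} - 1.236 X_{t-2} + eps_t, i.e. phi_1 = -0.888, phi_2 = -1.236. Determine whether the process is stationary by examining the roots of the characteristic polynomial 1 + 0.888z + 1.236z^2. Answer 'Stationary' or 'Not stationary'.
\text{Not stationary}

The AR(p) characteristic polynomial is P(z) = 1 + 0.888z + 1.236z^2.
Stationarity requires all roots to lie outside the unit circle, i.e. |z| > 1 for every root.
Set 1 + (0.888) z + (1.236) z^2 = 0, i.e. a z^2 + b z + c = 0 with a = 1.236, b = 0.888, c = 1.
Discriminant D = b^2 - 4ac = (0.888)^2 - 4*(1.236)*1 = 0.788544 - (4.944) = -4.155456.
D < 0, so the roots are the complex-conjugate pair z = (-b +/- i sqrt(-D)) / (2a) = -0.3592 +/- 0.8246i.
For a conjugate pair |z|^2 = z * conj(z) = (product of roots) = c/a = 1/(1.236) = 0.809061, so |z| = sqrt(0.809061) = 0.8995 for both roots.
Moduli of all roots: 0.8995, 0.8995.
All moduli strictly greater than 1? No.
Verdict: Not stationary.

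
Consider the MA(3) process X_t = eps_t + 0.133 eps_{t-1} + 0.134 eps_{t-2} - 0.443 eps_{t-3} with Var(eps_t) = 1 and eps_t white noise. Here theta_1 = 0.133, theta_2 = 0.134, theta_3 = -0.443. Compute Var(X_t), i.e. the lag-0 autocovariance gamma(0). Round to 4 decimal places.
\gamma(0) = 1.2319

For an MA(q) process X_t = eps_t + sum_i theta_i eps_{t-i} with
Var(eps_t) = sigma^2, the variance is
  gamma(0) = sigma^2 * (1 + sum_i theta_i^2).
  sum_i theta_i^2 = (0.133)^2 + (0.134)^2 + (-0.443)^2 = 0.017689 + 0.017956 + 0.196249 = 0.231894.
  gamma(0) = 1 * (1 + 0.231894) = 1 * 1.231894 = 1.231894, which rounds to 1.2319.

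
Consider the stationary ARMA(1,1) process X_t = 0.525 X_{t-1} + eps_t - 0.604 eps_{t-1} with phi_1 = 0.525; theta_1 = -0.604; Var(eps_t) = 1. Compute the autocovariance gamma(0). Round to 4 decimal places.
\gamma(0) = 1.0086

Multiply the model equation by X_{t-k} and take expectations. With theta_0 = psi_0 = 1 and psi_j the MA(infinity) weights, this gives
  gamma(k) - sum_i phi_i gamma(k-i) = c_k,
  c_k = sigma^2 * sum_{j=k..q} theta_j psi_{j-k}   (c_k = 0 for k > q),
using gamma(-m) = gamma(m).
psi-weights needed (psi_j = theta_j + sum_i phi_i psi_{j-i}):
  psi_1 = theta_1 + phi_1 = -0.604 + (0.525) = -0.079
Right-hand sides:
  c_0 = sigma^2 (1 + theta_1 psi_1) = 1 * (1 + (-0.604)(-0.079)) = 1 * 1.047716 = 1.047716
  c_1 = sigma^2 theta_1 = 1 * (-0.604) = -0.604
  c_2 = 0
Equations for k = 0 and k = 1 (AR order 1):
  gamma(0) = phi_1 gamma(1) + c_0
  gamma(1) = phi_1 gamma(0) + c_1
Substituting the second into the first: gamma(0) (1 - phi_1^2) = c_0 + phi_1 c_1, so
  gamma(0) = (c_0 + phi_1 c_1) / (1 - phi_1^2) = (1.047716 + (0.525)(-0.604)) / (1 - (0.525)^2) = 0.730616 / 0.724375 = 1.008616.
Therefore gamma(0) = 1.0086 (to 4 decimal places).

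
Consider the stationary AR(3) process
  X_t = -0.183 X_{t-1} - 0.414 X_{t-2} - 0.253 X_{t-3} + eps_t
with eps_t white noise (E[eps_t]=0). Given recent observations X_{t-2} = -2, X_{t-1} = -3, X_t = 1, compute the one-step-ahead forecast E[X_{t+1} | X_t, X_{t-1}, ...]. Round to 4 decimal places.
E[X_{t+1} \mid \mathcal F_t] = 1.5650

For an AR(p) model X_t = c + sum_i phi_i X_{t-i} + eps_t, the
one-step-ahead conditional mean is
  E[X_{t+1} | X_t, ...] = c + sum_i phi_i X_{t+1-i}.
Substitute known values:
  E[X_{t+1} | ...] = (-0.183) * (1) + (-0.414) * (-3) + (-0.253) * (-2)
                   = 1.5650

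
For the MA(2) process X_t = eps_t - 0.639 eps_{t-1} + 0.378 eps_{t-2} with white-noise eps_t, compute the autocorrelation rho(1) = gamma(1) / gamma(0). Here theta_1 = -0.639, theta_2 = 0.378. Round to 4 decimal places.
\rho(1) = -0.5677

For an MA(q) process with theta_0 = 1, the autocovariance is
  gamma(k) = sigma^2 * sum_{i=0..q-k} theta_i * theta_{i+k},
and rho(k) = gamma(k) / gamma(0). Sigma^2 cancels.
  numerator   = (1)*(-0.639) + (-0.639)*(0.378) = -0.880542.
  denominator = (1)^2 + (-0.639)^2 + (0.378)^2 = 1.551205.
  rho(1) = -0.880542 / 1.551205 = -0.5677.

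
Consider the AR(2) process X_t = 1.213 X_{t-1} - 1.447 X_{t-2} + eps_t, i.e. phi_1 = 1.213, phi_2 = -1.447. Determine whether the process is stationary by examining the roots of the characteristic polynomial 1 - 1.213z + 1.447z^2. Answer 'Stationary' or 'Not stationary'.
\text{Not stationary}

The AR(p) characteristic polynomial is P(z) = 1 - 1.213z + 1.447z^2.
Stationarity requires all roots to lie outside the unit circle, i.e. |z| > 1 for every root.
Set 1 + (-1.213) z + (1.447) z^2 = 0, i.e. a z^2 + b z + c = 0 with a = 1.447, b = -1.213, c = 1.
Discriminant D = b^2 - 4ac = (-1.213)^2 - 4*(1.447)*1 = 1.471369 - (5.788) = -4.316631.
D < 0, so the roots are the complex-conjugate pair z = (-b +/- i sqrt(-D)) / (2a) = 0.4191 +/- 0.7179i.
For a conjugate pair |z|^2 = z * conj(z) = (product of roots) = c/a = 1/(1.447) = 0.691085, so |z| = sqrt(0.691085) = 0.8313 for both roots.
Moduli of all roots: 0.8313, 0.8313.
All moduli strictly greater than 1? No.
Verdict: Not stationary.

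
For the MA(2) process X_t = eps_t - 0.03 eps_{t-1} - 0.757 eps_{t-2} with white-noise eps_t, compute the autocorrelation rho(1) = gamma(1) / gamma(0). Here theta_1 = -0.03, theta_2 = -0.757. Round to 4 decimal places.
\rho(1) = -0.0046

For an MA(q) process with theta_0 = 1, the autocovariance is
  gamma(k) = sigma^2 * sum_{i=0..q-k} theta_i * theta_{i+k},
and rho(k) = gamma(k) / gamma(0). Sigma^2 cancels.
  numerator   = (1)*(-0.03) + (-0.03)*(-0.757) = -0.00729.
  denominator = (1)^2 + (-0.03)^2 + (-0.757)^2 = 1.573949.
  rho(1) = -0.00729 / 1.573949 = -0.0046.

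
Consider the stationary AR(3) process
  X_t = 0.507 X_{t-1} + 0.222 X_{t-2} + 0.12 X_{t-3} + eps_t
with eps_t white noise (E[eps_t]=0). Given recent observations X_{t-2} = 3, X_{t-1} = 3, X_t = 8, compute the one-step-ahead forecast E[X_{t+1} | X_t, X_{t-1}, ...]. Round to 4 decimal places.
E[X_{t+1} \mid \mathcal F_t] = 5.0820

For an AR(p) model X_t = c + sum_i phi_i X_{t-i} + eps_t, the
one-step-ahead conditional mean is
  E[X_{t+1} | X_t, ...] = c + sum_i phi_i X_{t+1-i}.
Substitute known values:
  E[X_{t+1} | ...] = (0.507) * (8) + (0.222) * (3) + (0.12) * (3)
                   = 5.0820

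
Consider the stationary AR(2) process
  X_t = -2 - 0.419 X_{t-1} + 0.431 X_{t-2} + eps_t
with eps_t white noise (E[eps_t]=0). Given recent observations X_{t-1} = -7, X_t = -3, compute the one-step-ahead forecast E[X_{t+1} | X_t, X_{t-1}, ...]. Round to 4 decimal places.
E[X_{t+1} \mid \mathcal F_t] = -3.7600

For an AR(p) model X_t = c + sum_i phi_i X_{t-i} + eps_t, the
one-step-ahead conditional mean is
  E[X_{t+1} | X_t, ...] = c + sum_i phi_i X_{t+1-i}.
Substitute known values:
  E[X_{t+1} | ...] = -2 + (-0.419) * (-3) + (0.431) * (-7)
                   = -3.7600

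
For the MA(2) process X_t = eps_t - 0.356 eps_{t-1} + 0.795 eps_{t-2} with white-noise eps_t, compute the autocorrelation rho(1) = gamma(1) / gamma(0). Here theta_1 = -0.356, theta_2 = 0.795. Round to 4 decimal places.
\rho(1) = -0.3633

For an MA(q) process with theta_0 = 1, the autocovariance is
  gamma(k) = sigma^2 * sum_{i=0..q-k} theta_i * theta_{i+k},
and rho(k) = gamma(k) / gamma(0). Sigma^2 cancels.
  numerator   = (1)*(-0.356) + (-0.356)*(0.795) = -0.63902.
  denominator = (1)^2 + (-0.356)^2 + (0.795)^2 = 1.758761.
  rho(1) = -0.63902 / 1.758761 = -0.3633.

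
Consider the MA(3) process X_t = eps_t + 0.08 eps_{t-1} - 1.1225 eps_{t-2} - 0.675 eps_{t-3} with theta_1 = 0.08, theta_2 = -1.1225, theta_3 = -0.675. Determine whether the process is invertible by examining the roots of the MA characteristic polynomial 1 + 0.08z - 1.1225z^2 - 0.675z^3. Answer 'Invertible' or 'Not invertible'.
\text{Not invertible}

The MA(q) characteristic polynomial is P(z) = 1 + 0.08z - 1.1225z^2 - 0.675z^3.
Invertibility requires all roots to lie outside the unit circle, i.e. |z| > 1 for every root.
Degree 3: look for a simple real root z0 first, then factor out (1 - z/z0) and solve the remaining quadratic.
Testing z0 = 0.8: P(0.8) = 1 + (0.08)(0.8) + (-1.1225)(0.8)^2 + (-0.675)(0.8)^3
  = 1 + (0.064) + (-0.7184) + (-0.3456) = 0.  So z_0 = 0.8 is a root, |z_0| = 0.8.
Divide out the factor (1 - 1.25 z) = (1 - z/z0) (since 1/z0 = 1.25):
  P(z) = (1 - 1.25 z)(1 + (1.33) z + (0.54) z^2)
  [check: z-coef 1.33 - (1.25) = 0.08; z^2-coef 0.54 - (1.25)(1.33) = -1.1225; z^3-coef -(1.25)(0.54) = -0.675.]
Remaining roots from the quadratic factor 1 + (1.33) z + (0.54) z^2:
  Set 1 + (1.33) z + (0.54) z^2 = 0, i.e. a z^2 + b z + c = 0 with a = 0.54, b = 1.33, c = 1.
  Discriminant D = b^2 - 4ac = (1.33)^2 - 4*(0.54)*1 = 1.7689 - (2.16) = -0.3911.
  D < 0, so the roots are the complex-conjugate pair z = (-b +/- i sqrt(-D)) / (2a) = -1.2315 +/- 0.5791i.
  For a conjugate pair |z|^2 = z * conj(z) = (product of roots) = c/a = 1/(0.54) = 1.851852, so |z| = sqrt(1.851852) = 1.3608 for both roots.
Moduli of all roots: 0.8000, 1.3608, 1.3608.
All moduli strictly greater than 1? No.
Verdict: Not invertible.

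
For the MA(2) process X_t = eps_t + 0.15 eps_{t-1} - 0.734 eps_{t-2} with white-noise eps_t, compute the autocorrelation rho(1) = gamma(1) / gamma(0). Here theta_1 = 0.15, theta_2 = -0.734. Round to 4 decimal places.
\rho(1) = 0.0256

For an MA(q) process with theta_0 = 1, the autocovariance is
  gamma(k) = sigma^2 * sum_{i=0..q-k} theta_i * theta_{i+k},
and rho(k) = gamma(k) / gamma(0). Sigma^2 cancels.
  numerator   = (1)*(0.15) + (0.15)*(-0.734) = 0.0399.
  denominator = (1)^2 + (0.15)^2 + (-0.734)^2 = 1.561256.
  rho(1) = 0.0399 / 1.561256 = 0.0256.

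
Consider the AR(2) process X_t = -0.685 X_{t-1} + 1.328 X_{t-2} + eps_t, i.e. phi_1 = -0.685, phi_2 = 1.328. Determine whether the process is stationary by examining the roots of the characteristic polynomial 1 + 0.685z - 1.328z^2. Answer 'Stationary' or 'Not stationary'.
\text{Not stationary}

The AR(p) characteristic polynomial is P(z) = 1 + 0.685z - 1.328z^2.
Stationarity requires all roots to lie outside the unit circle, i.e. |z| > 1 for every root.
Set 1 + (0.685) z + (-1.328) z^2 = 0, i.e. a z^2 + b z + c = 0 with a = -1.328, b = 0.685, c = 1.
Discriminant D = b^2 - 4ac = (0.685)^2 - 4*(-1.328)*1 = 0.469225 - (-5.312) = 5.781225.
D >= 0, so the roots are real: z = (-b +/- sqrt(D)) / (2a) = (-0.685 +/- 2.404418) / (-2.656).
  z_1 = (-0.685 + 2.404418) / (-2.656) = -0.6474,   |z_1| = 0.6474.
  z_2 = (-0.685 - 2.404418) / (-2.656) = 1.1632,   |z_2| = 1.1632.
Moduli of all roots: 0.6474, 1.1632.
All moduli strictly greater than 1? No.
Verdict: Not stationary.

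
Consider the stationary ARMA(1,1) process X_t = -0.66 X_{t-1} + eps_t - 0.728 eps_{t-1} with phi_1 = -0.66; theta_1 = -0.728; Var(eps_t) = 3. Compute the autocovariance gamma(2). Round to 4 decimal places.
\gamma(2) = 7.2089

Multiply the model equation by X_{t-k} and take expectations. With theta_0 = psi_0 = 1 and psi_j the MA(infinity) weights, this gives
  gamma(k) - sum_i phi_i gamma(k-i) = c_k,
  c_k = sigma^2 * sum_{j=k..q} theta_j psi_{j-k}   (c_k = 0 for k > q),
using gamma(-m) = gamma(m).
psi-weights needed (psi_j = theta_j + sum_i phi_i psi_{j-i}):
  psi_1 = theta_1 + phi_1 = -0.728 + (-0.66) = -1.388
Right-hand sides:
  c_0 = sigma^2 (1 + theta_1 psi_1) = 3 * (1 + (-0.728)(-1.388)) = 3 * 2.010464 = 6.031392
  c_1 = sigma^2 theta_1 = 3 * (-0.728) = -2.184
  c_2 = 0
Equations for k = 0 and k = 1 (AR order 1):
  gamma(0) = phi_1 gamma(1) + c_0
  gamma(1) = phi_1 gamma(0) + c_1
Substituting the second into the first: gamma(0) (1 - phi_1^2) = c_0 + phi_1 c_1, so
  gamma(0) = (c_0 + phi_1 c_1) / (1 - phi_1^2) = (6.031392 + (-0.66)(-2.184)) / (1 - (-0.66)^2) = 7.472832 / 0.5644 = 13.240312.
  gamma(1) = phi_1 gamma(0) + c_1 = (-0.66)(13.240312) + (-2.184) = -10.922606.
For k = 2 (> q): gamma(2) = phi_1 gamma(1) = (-0.66)(-10.922606) = 7.20892.
Therefore gamma(2) = 7.2089 (to 4 decimal places).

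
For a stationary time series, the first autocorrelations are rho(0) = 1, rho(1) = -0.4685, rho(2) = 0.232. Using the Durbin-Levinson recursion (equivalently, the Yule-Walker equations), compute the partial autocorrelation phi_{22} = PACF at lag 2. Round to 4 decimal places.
\phi_{22} = 0.0160

The PACF at lag k is phi_{kk}, the last component of the solution
to the Yule-Walker system G_k phi = r_k where
  (G_k)_{ij} = rho(|i - j|), (r_k)_i = rho(i), i,j = 1..k.
Equivalently, Durbin-Levinson gives phi_{kk} iteratively:
  phi_{11} = rho(1)
  phi_{kk} = [rho(k) - sum_{j=1..k-1} phi_{k-1,j} rho(k-j)]
            / [1 - sum_{j=1..k-1} phi_{k-1,j} rho(j)],
  phi_{k,j} = phi_{k-1,j} - phi_{kk} phi_{k-1,k-j},  j = 1..k-1.
Step k = 1:
  phi_11 = rho(1) = -0.4685.
Step k = 2:
  phi_22 = [rho(2) - phi_11 rho(1)] / [1 - phi_11 rho(1)] = [0.232 - (-0.4685)(-0.4685)] / [1 - (-0.4685)(-0.4685)]
         = 0.01250775 / 0.78050775 = 0.016.
Therefore phi_{22} = 0.0160.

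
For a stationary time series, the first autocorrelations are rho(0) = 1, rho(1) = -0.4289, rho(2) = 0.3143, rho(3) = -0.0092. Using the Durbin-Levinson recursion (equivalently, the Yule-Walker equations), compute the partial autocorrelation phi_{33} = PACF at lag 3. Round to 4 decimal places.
\phi_{33} = 0.2170

The PACF at lag k is phi_{kk}, the last component of the solution
to the Yule-Walker system G_k phi = r_k where
  (G_k)_{ij} = rho(|i - j|), (r_k)_i = rho(i), i,j = 1..k.
Equivalently, Durbin-Levinson gives phi_{kk} iteratively:
  phi_{11} = rho(1)
  phi_{kk} = [rho(k) - sum_{j=1..k-1} phi_{k-1,j} rho(k-j)]
            / [1 - sum_{j=1..k-1} phi_{k-1,j} rho(j)],
  phi_{k,j} = phi_{k-1,j} - phi_{kk} phi_{k-1,k-j},  j = 1..k-1.
Step k = 1:
  phi_11 = rho(1) = -0.4289.
Step k = 2:
  phi_22 = [rho(2) - phi_11 rho(1)] / [1 - phi_11 rho(1)] = [0.3143 - (-0.4289)(-0.4289)] / [1 - (-0.4289)(-0.4289)]
         = 0.13034479 / 0.81604479 = 0.159727.
  Update: phi_21 = phi_11 - phi_22 phi_11 = -0.4289 - (0.159727)(-0.4289) = -0.360393.
Step k = 3:
  phi_33 = [rho(3) - phi_21 rho(2) - phi_22 rho(1)] / [1 - phi_21 rho(1) - phi_22 rho(2)]
    numerator   = -0.0092 - (-0.360393)(0.3143) - (0.159727)(-0.4289) = 0.1725786
    denominator = 1 - (-0.360393)(-0.4289) - (0.159727)(0.3143) = 0.79522514
  phi_33 = 0.1725786 / 0.79522514 = 0.217.
Therefore phi_{33} = 0.2170.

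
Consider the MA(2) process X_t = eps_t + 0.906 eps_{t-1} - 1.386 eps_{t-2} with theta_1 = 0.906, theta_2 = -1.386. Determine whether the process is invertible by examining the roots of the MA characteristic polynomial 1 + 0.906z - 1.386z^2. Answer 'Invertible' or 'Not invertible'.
\text{Not invertible}

The MA(q) characteristic polynomial is P(z) = 1 + 0.906z - 1.386z^2.
Invertibility requires all roots to lie outside the unit circle, i.e. |z| > 1 for every root.
Set 1 + (0.906) z + (-1.386) z^2 = 0, i.e. a z^2 + b z + c = 0 with a = -1.386, b = 0.906, c = 1.
Discriminant D = b^2 - 4ac = (0.906)^2 - 4*(-1.386)*1 = 0.820836 - (-5.544) = 6.364836.
D >= 0, so the roots are real: z = (-b +/- sqrt(D)) / (2a) = (-0.906 +/- 2.522863) / (-2.772).
  z_1 = (-0.906 + 2.522863) / (-2.772) = -0.5833,   |z_1| = 0.5833.
  z_2 = (-0.906 - 2.522863) / (-2.772) = 1.237,   |z_2| = 1.237.
Moduli of all roots: 0.5833, 1.2370.
All moduli strictly greater than 1? No.
Verdict: Not invertible.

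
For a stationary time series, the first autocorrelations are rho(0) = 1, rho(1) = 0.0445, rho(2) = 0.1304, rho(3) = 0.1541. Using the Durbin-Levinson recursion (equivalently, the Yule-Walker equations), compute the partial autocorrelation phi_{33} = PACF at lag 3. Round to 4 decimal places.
\phi_{33} = 0.1460

The PACF at lag k is phi_{kk}, the last component of the solution
to the Yule-Walker system G_k phi = r_k where
  (G_k)_{ij} = rho(|i - j|), (r_k)_i = rho(i), i,j = 1..k.
Equivalently, Durbin-Levinson gives phi_{kk} iteratively:
  phi_{11} = rho(1)
  phi_{kk} = [rho(k) - sum_{j=1..k-1} phi_{k-1,j} rho(k-j)]
            / [1 - sum_{j=1..k-1} phi_{k-1,j} rho(j)],
  phi_{k,j} = phi_{k-1,j} - phi_{kk} phi_{k-1,k-j},  j = 1..k-1.
Step k = 1:
  phi_11 = rho(1) = 0.0445.
Step k = 2:
  phi_22 = [rho(2) - phi_11 rho(1)] / [1 - phi_11 rho(1)] = [0.1304 - (0.0445)(0.0445)] / [1 - (0.0445)(0.0445)]
         = 0.12841975 / 0.99801975 = 0.128675.
  Update: phi_21 = phi_11 - phi_22 phi_11 = 0.0445 - (0.128675)(0.0445) = 0.038774.
Step k = 3:
  phi_33 = [rho(3) - phi_21 rho(2) - phi_22 rho(1)] / [1 - phi_21 rho(1) - phi_22 rho(2)]
    numerator   = 0.1541 - (0.038774)(0.1304) - (0.128675)(0.0445) = 0.14331785
    denominator = 1 - (0.038774)(0.0445) - (0.128675)(0.1304) = 0.9814954
  phi_33 = 0.14331785 / 0.9814954 = 0.146.
Therefore phi_{33} = 0.1460.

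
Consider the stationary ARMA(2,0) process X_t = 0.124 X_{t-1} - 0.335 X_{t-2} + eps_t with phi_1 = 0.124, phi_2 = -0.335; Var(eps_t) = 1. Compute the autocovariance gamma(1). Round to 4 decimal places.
\gamma(1) = 0.1055

Multiply the model equation by X_{t-k} and take expectations. With theta_0 = psi_0 = 1 and psi_j the MA(infinity) weights, this gives
  gamma(k) - sum_i phi_i gamma(k-i) = c_k,
  c_k = sigma^2 * sum_{j=k..q} theta_j psi_{j-k}   (c_k = 0 for k > q),
using gamma(-m) = gamma(m).
Pure AR (q = 0): c_0 = sigma^2 = 1, c_k = 0 for k >= 1.
Equations for k = 0, 1, 2 (AR order 2, c_2 = 0):
  (E0) gamma(0) = phi_1 gamma(1) + phi_2 gamma(2) + c_0
  (E1) gamma(1) = phi_1 gamma(0) + phi_2 gamma(1) + c_1
  (E2) gamma(2) = phi_1 gamma(1) + phi_2 gamma(0)
From (E1): gamma(1) = A gamma(0) + B with
  A = phi_1 / (1 - phi_2) = 0.124 / 1.335 = 0.092884,   B = c_1 / (1 - phi_2) = 0 / 1.335 = 0.
Insert (E2) into (E0): gamma(0) (1 - phi_2^2) = phi_1 (1 + phi_2) gamma(1) + c_0.
  phi_1 (1 + phi_2) = (0.124)(0.665) = 0.08246,   1 - phi_2^2 = 0.887775.
Replace gamma(1) by A gamma(0) + B and collect gamma(0):
  gamma(0) [0.887775 - (0.08246)(0.092884)] = c_0 = 1
  gamma(0) * 0.880116 = 1
  gamma(0) = 1 / 0.880116 = 1.136214.
  gamma(1) = A gamma(0) = (0.092884)(1.136214) = 0.105536.
Therefore gamma(1) = 0.1055 (to 4 decimal places).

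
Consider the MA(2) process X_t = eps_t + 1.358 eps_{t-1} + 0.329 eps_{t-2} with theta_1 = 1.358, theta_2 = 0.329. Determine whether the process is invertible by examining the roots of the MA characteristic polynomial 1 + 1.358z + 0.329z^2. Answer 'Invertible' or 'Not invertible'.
\text{Not invertible}

The MA(q) characteristic polynomial is P(z) = 1 + 1.358z + 0.329z^2.
Invertibility requires all roots to lie outside the unit circle, i.e. |z| > 1 for every root.
Set 1 + (1.358) z + (0.329) z^2 = 0, i.e. a z^2 + b z + c = 0 with a = 0.329, b = 1.358, c = 1.
Discriminant D = b^2 - 4ac = (1.358)^2 - 4*(0.329)*1 = 1.844164 - (1.316) = 0.528164.
D >= 0, so the roots are real: z = (-b +/- sqrt(D)) / (2a) = (-1.358 +/- 0.726749) / (0.658).
  z_1 = (-1.358 + 0.726749) / (0.658) = -0.9593,   |z_1| = 0.9593.
  z_2 = (-1.358 - 0.726749) / (0.658) = -3.1683,   |z_2| = 3.1683.
Moduli of all roots: 0.9593, 3.1683.
All moduli strictly greater than 1? No.
Verdict: Not invertible.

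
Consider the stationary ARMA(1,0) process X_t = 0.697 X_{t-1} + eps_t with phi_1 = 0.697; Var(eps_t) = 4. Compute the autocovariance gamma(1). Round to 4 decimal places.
\gamma(1) = 5.4221

Multiply the model equation by X_{t-k} and take expectations. With theta_0 = psi_0 = 1 and psi_j the MA(infinity) weights, this gives
  gamma(k) - sum_i phi_i gamma(k-i) = c_k,
  c_k = sigma^2 * sum_{j=k..q} theta_j psi_{j-k}   (c_k = 0 for k > q),
using gamma(-m) = gamma(m).
Pure AR (q = 0): c_0 = sigma^2 = 4, c_k = 0 for k >= 1.
Equations for k = 0 and k = 1 (AR order 1):
  gamma(0) = phi_1 gamma(1) + c_0
  gamma(1) = phi_1 gamma(0) + c_1
Substituting the second into the first: gamma(0) (1 - phi_1^2) = c_0 + phi_1 c_1, so
  gamma(0) = c_0 / (1 - phi_1^2) = 4 / (1 - (0.697)^2) = 4 / 0.514191 = 7.77921.
  gamma(1) = phi_1 gamma(0) = (0.697)(7.77921) = 5.42211.
Therefore gamma(1) = 5.4221 (to 4 decimal places).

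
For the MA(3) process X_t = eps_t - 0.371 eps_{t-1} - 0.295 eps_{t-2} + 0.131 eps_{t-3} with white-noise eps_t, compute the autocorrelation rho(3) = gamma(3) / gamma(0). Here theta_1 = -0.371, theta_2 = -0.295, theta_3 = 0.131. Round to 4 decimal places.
\rho(3) = 0.1055

For an MA(q) process with theta_0 = 1, the autocovariance is
  gamma(k) = sigma^2 * sum_{i=0..q-k} theta_i * theta_{i+k},
and rho(k) = gamma(k) / gamma(0). Sigma^2 cancels.
  numerator   = (1)*(0.131) = 0.131.
  denominator = (1)^2 + (-0.371)^2 + (-0.295)^2 + (0.131)^2 = 1.241827.
  rho(3) = 0.131 / 1.241827 = 0.1055.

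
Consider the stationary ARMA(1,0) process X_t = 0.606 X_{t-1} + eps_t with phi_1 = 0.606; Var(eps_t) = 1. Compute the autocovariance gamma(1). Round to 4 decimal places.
\gamma(1) = 0.9577

Multiply the model equation by X_{t-k} and take expectations. With theta_0 = psi_0 = 1 and psi_j the MA(infinity) weights, this gives
  gamma(k) - sum_i phi_i gamma(k-i) = c_k,
  c_k = sigma^2 * sum_{j=k..q} theta_j psi_{j-k}   (c_k = 0 for k > q),
using gamma(-m) = gamma(m).
Pure AR (q = 0): c_0 = sigma^2 = 1, c_k = 0 for k >= 1.
Equations for k = 0 and k = 1 (AR order 1):
  gamma(0) = phi_1 gamma(1) + c_0
  gamma(1) = phi_1 gamma(0) + c_1
Substituting the second into the first: gamma(0) (1 - phi_1^2) = c_0 + phi_1 c_1, so
  gamma(0) = c_0 / (1 - phi_1^2) = 1 / (1 - (0.606)^2) = 1 / 0.632764 = 1.580368.
  gamma(1) = phi_1 gamma(0) = (0.606)(1.580368) = 0.957703.
Therefore gamma(1) = 0.9577 (to 4 decimal places).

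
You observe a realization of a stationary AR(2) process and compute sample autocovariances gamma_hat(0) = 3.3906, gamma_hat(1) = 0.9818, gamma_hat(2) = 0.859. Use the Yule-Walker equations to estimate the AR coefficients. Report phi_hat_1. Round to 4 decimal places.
\hat\phi_{1} = 0.2360

The Yule-Walker equations for an AR(p) process read, in matrix form,
  Gamma_p phi = r_p,   with   (Gamma_p)_{ij} = gamma(|i - j|),
                       (r_p)_i = gamma(i),   i,j = 1..p.
Substitute the sample gammas (Toeplitz matrix and right-hand side of size 2):
  Gamma_p = [[3.3906, 0.9818], [0.9818, 3.3906]]
  r_p     = [0.9818, 0.859]
Written out:
  3.3906 phi_1 + 0.9818 phi_2 = 0.9818
  0.9818 phi_1 + 3.3906 phi_2 = 0.859
Solve by Cramer's rule:
  det = gamma(0)^2 - gamma(1)^2 = (3.3906)^2 - (0.9818)^2 = 11.49616836 - 0.96393124 = 10.53223712
  phi_hat_1 = [gamma(1) gamma(0) - gamma(1) gamma(2)] / det = [(0.9818)(3.3906) - (0.9818)(0.859)] / 10.53223712 = 2.48552488 / 10.53223712 = 0.236
  phi_hat_2 = [gamma(0) gamma(2) - gamma(1)^2] / det = [(3.3906)(0.859) - (0.9818)^2] / 10.53223712 = 1.94859416 / 10.53223712 = 0.185
So phi_hat = [0.2360, 0.1850].
Therefore phi_hat_1 = 0.2360.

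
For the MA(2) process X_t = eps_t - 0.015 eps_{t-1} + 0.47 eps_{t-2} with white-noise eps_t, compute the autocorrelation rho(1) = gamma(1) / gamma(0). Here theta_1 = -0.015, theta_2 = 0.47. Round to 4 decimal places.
\rho(1) = -0.0181

For an MA(q) process with theta_0 = 1, the autocovariance is
  gamma(k) = sigma^2 * sum_{i=0..q-k} theta_i * theta_{i+k},
and rho(k) = gamma(k) / gamma(0). Sigma^2 cancels.
  numerator   = (1)*(-0.015) + (-0.015)*(0.47) = -0.02205.
  denominator = (1)^2 + (-0.015)^2 + (0.47)^2 = 1.221125.
  rho(1) = -0.02205 / 1.221125 = -0.0181.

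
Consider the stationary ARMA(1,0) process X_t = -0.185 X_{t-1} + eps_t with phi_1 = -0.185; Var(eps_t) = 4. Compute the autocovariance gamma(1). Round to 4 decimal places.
\gamma(1) = -0.7662

Multiply the model equation by X_{t-k} and take expectations. With theta_0 = psi_0 = 1 and psi_j the MA(infinity) weights, this gives
  gamma(k) - sum_i phi_i gamma(k-i) = c_k,
  c_k = sigma^2 * sum_{j=k..q} theta_j psi_{j-k}   (c_k = 0 for k > q),
using gamma(-m) = gamma(m).
Pure AR (q = 0): c_0 = sigma^2 = 4, c_k = 0 for k >= 1.
Equations for k = 0 and k = 1 (AR order 1):
  gamma(0) = phi_1 gamma(1) + c_0
  gamma(1) = phi_1 gamma(0) + c_1
Substituting the second into the first: gamma(0) (1 - phi_1^2) = c_0 + phi_1 c_1, so
  gamma(0) = c_0 / (1 - phi_1^2) = 4 / (1 - (-0.185)^2) = 4 / 0.965775 = 4.141751.
  gamma(1) = phi_1 gamma(0) = (-0.185)(4.141751) = -0.766224.
Therefore gamma(1) = -0.7662 (to 4 decimal places).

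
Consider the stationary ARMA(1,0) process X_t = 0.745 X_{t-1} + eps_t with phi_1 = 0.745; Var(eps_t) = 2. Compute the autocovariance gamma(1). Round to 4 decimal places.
\gamma(1) = 3.3485

Multiply the model equation by X_{t-k} and take expectations. With theta_0 = psi_0 = 1 and psi_j the MA(infinity) weights, this gives
  gamma(k) - sum_i phi_i gamma(k-i) = c_k,
  c_k = sigma^2 * sum_{j=k..q} theta_j psi_{j-k}   (c_k = 0 for k > q),
using gamma(-m) = gamma(m).
Pure AR (q = 0): c_0 = sigma^2 = 2, c_k = 0 for k >= 1.
Equations for k = 0 and k = 1 (AR order 1):
  gamma(0) = phi_1 gamma(1) + c_0
  gamma(1) = phi_1 gamma(0) + c_1
Substituting the second into the first: gamma(0) (1 - phi_1^2) = c_0 + phi_1 c_1, so
  gamma(0) = c_0 / (1 - phi_1^2) = 2 / (1 - (0.745)^2) = 2 / 0.444975 = 4.494635.
  gamma(1) = phi_1 gamma(0) = (0.745)(4.494635) = 3.348503.
Therefore gamma(1) = 3.3485 (to 4 decimal places).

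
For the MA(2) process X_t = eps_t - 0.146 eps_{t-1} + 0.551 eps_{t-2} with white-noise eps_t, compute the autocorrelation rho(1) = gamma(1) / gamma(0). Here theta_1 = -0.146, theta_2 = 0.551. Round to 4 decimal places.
\rho(1) = -0.1709

For an MA(q) process with theta_0 = 1, the autocovariance is
  gamma(k) = sigma^2 * sum_{i=0..q-k} theta_i * theta_{i+k},
and rho(k) = gamma(k) / gamma(0). Sigma^2 cancels.
  numerator   = (1)*(-0.146) + (-0.146)*(0.551) = -0.226446.
  denominator = (1)^2 + (-0.146)^2 + (0.551)^2 = 1.324917.
  rho(1) = -0.226446 / 1.324917 = -0.1709.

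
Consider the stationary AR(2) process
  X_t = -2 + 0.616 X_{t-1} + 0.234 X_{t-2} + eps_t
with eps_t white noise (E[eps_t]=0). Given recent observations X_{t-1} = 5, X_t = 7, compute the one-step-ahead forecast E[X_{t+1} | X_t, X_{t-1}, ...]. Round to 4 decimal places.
E[X_{t+1} \mid \mathcal F_t] = 3.4820

For an AR(p) model X_t = c + sum_i phi_i X_{t-i} + eps_t, the
one-step-ahead conditional mean is
  E[X_{t+1} | X_t, ...] = c + sum_i phi_i X_{t+1-i}.
Substitute known values:
  E[X_{t+1} | ...] = -2 + (0.616) * (7) + (0.234) * (5)
                   = 3.4820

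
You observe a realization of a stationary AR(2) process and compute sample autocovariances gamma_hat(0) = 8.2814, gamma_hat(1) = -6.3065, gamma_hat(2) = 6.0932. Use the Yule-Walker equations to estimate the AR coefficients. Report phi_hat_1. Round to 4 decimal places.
\hat\phi_{1} = -0.4790

The Yule-Walker equations for an AR(p) process read, in matrix form,
  Gamma_p phi = r_p,   with   (Gamma_p)_{ij} = gamma(|i - j|),
                       (r_p)_i = gamma(i),   i,j = 1..p.
Substitute the sample gammas (Toeplitz matrix and right-hand side of size 2):
  Gamma_p = [[8.2814, -6.3065], [-6.3065, 8.2814]]
  r_p     = [-6.3065, 6.0932]
Written out:
  8.2814 phi_1 - 6.3065 phi_2 = -6.3065
  -6.3065 phi_1 + 8.2814 phi_2 = 6.0932
Solve by Cramer's rule:
  det = gamma(0)^2 - gamma(1)^2 = (8.2814)^2 - (-6.3065)^2 = 68.58158596 - 39.77194225 = 28.80964371
  phi_hat_1 = [gamma(1) gamma(0) - gamma(1) gamma(2)] / det = [(-6.3065)(8.2814) - (-6.3065)(6.0932)] / 28.80964371 = -13.7998833 / 28.80964371 = -0.479
  phi_hat_2 = [gamma(0) gamma(2) - gamma(1)^2] / det = [(8.2814)(6.0932) - (-6.3065)^2] / 28.80964371 = 10.68828423 / 28.80964371 = 0.371
So phi_hat = [-0.4790, 0.3710].
Therefore phi_hat_1 = -0.4790.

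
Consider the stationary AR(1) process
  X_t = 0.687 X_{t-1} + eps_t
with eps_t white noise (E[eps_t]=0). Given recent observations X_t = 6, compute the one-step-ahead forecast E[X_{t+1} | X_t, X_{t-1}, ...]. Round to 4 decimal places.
E[X_{t+1} \mid \mathcal F_t] = 4.1220

For an AR(p) model X_t = c + sum_i phi_i X_{t-i} + eps_t, the
one-step-ahead conditional mean is
  E[X_{t+1} | X_t, ...] = c + sum_i phi_i X_{t+1-i}.
Substitute known values:
  E[X_{t+1} | ...] = (0.687) * (6)
                   = 4.1220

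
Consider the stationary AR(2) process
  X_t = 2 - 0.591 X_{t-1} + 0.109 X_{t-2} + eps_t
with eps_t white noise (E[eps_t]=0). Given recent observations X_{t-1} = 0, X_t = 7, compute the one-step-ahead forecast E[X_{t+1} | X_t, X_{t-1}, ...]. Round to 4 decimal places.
E[X_{t+1} \mid \mathcal F_t] = -2.1370

For an AR(p) model X_t = c + sum_i phi_i X_{t-i} + eps_t, the
one-step-ahead conditional mean is
  E[X_{t+1} | X_t, ...] = c + sum_i phi_i X_{t+1-i}.
Substitute known values:
  E[X_{t+1} | ...] = 2 + (-0.591) * (7) + (0.109) * (0)
                   = -2.1370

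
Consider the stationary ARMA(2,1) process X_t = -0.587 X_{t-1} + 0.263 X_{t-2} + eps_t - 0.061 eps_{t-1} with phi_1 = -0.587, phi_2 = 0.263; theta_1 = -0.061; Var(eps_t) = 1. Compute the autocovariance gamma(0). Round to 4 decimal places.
\gamma(0) = 3.2347

Multiply the model equation by X_{t-k} and take expectations. With theta_0 = psi_0 = 1 and psi_j the MA(infinity) weights, this gives
  gamma(k) - sum_i phi_i gamma(k-i) = c_k,
  c_k = sigma^2 * sum_{j=k..q} theta_j psi_{j-k}   (c_k = 0 for k > q),
using gamma(-m) = gamma(m).
psi-weights needed (psi_j = theta_j + sum_i phi_i psi_{j-i}):
  psi_1 = theta_1 + phi_1 = -0.061 + (-0.587) = -0.648
Right-hand sides:
  c_0 = sigma^2 (1 + theta_1 psi_1) = 1 * (1 + (-0.061)(-0.648)) = 1 * 1.039528 = 1.039528
  c_1 = sigma^2 theta_1 = 1 * (-0.061) = -0.061
  c_2 = 0
Equations for k = 0, 1, 2 (AR order 2, c_2 = 0):
  (E0) gamma(0) = phi_1 gamma(1) + phi_2 gamma(2) + c_0
  (E1) gamma(1) = phi_1 gamma(0) + phi_2 gamma(1) + c_1
  (E2) gamma(2) = phi_1 gamma(1) + phi_2 gamma(0)
From (E1): gamma(1) = A gamma(0) + B with
  A = phi_1 / (1 - phi_2) = -0.587 / 0.737 = -0.796472,   B = c_1 / (1 - phi_2) = -0.061 / 0.737 = -0.082768.
Insert (E2) into (E0): gamma(0) (1 - phi_2^2) = phi_1 (1 + phi_2) gamma(1) + c_0.
  phi_1 (1 + phi_2) = (-0.587)(1.263) = -0.741381,   1 - phi_2^2 = 0.930831.
Replace gamma(1) by A gamma(0) + B and collect gamma(0):
  gamma(0) [0.930831 - (-0.741381)(-0.796472)] = (-0.741381)(-0.082768) + 1.039528
  gamma(0) * 0.340342 = 1.100891
  gamma(0) = 1.100891 / 0.340342 = 3.234663.
Therefore gamma(0) = 3.2347 (to 4 decimal places).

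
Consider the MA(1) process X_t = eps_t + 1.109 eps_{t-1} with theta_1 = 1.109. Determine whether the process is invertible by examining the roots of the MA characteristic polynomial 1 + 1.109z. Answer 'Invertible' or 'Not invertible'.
\text{Not invertible}

The MA(q) characteristic polynomial is P(z) = 1 + 1.109z.
Invertibility requires all roots to lie outside the unit circle, i.e. |z| > 1 for every root.
This is linear in z: 1 + (1.109) z = 0  =>  z = -1/(1.109) = -0.901713,  |z| = 0.901713.
Moduli of all roots: 0.9017.
All moduli strictly greater than 1? No.
Verdict: Not invertible.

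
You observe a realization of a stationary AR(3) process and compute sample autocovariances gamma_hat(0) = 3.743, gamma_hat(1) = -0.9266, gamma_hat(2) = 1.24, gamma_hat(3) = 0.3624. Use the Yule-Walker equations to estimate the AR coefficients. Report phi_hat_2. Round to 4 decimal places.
\hat\phi_{2} = 0.3340

The Yule-Walker equations for an AR(p) process read, in matrix form,
  Gamma_p phi = r_p,   with   (Gamma_p)_{ij} = gamma(|i - j|),
                       (r_p)_i = gamma(i),   i,j = 1..p.
Substitute the sample gammas (Toeplitz matrix and right-hand side of size 3):
  Gamma_p = [[3.743, -0.9266, 1.24], [-0.9266, 3.743, -0.9266], [1.24, -0.9266, 3.743]]
  r_p     = [-0.9266, 1.24, 0.3624]
Written out (R1..R3):
  (R1) 3.743 phi_1 - 0.9266 phi_2 + 1.24 phi_3 = -0.9266
  (R2) -0.9266 phi_1 + 3.743 phi_2 - 0.9266 phi_3 = 1.24
  (R3) 1.24 phi_1 - 0.9266 phi_2 + 3.743 phi_3 = 0.3624
Gaussian elimination:
  R2 <- R2 - (-0.9266/3.743) R1 = R2 - (-0.247555) R1:  3.513615 phi_2 - 0.619631 phi_3 = 1.010615
  R3 <- R3 - (1.24/3.743) R1 = R3 - (0.331285) R1:  -0.619631 phi_2 + 3.332207 phi_3 = 0.669369
  R3 <- R3 - (-0.619631/3.513615) R2 = R3 - (-0.176351) R2:  3.222934 phi_3 = 0.847592
Back-substitution:
  phi_hat_3 = 0.847592 / 3.222934 = 0.262988
  phi_hat_2 = (1.010615 - (-0.619631)(0.262988)) / 3.513615 = 0.334007
  phi_hat_1 = (-0.9266 - (-0.9266)(0.334007) - (1.24)(0.262988)) / 3.743 = -0.251994
So phi_hat = [-0.2520, 0.3340, 0.2630].
Therefore phi_hat_2 = 0.3340.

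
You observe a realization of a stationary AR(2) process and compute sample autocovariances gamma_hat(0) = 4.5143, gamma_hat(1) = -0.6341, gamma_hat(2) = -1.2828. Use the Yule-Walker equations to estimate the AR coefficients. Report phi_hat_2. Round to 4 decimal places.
\hat\phi_{2} = -0.3100

The Yule-Walker equations for an AR(p) process read, in matrix form,
  Gamma_p phi = r_p,   with   (Gamma_p)_{ij} = gamma(|i - j|),
                       (r_p)_i = gamma(i),   i,j = 1..p.
Substitute the sample gammas (Toeplitz matrix and right-hand side of size 2):
  Gamma_p = [[4.5143, -0.6341], [-0.6341, 4.5143]]
  r_p     = [-0.6341, -1.2828]
Written out:
  4.5143 phi_1 - 0.6341 phi_2 = -0.6341
  -0.6341 phi_1 + 4.5143 phi_2 = -1.2828
Solve by Cramer's rule:
  det = gamma(0)^2 - gamma(1)^2 = (4.5143)^2 - (-0.6341)^2 = 20.37890449 - 0.40208281 = 19.97682168
  phi_hat_1 = [gamma(1) gamma(0) - gamma(1) gamma(2)] / det = [(-0.6341)(4.5143) - (-0.6341)(-1.2828)] / 19.97682168 = -3.67594111 / 19.97682168 = -0.184
  phi_hat_2 = [gamma(0) gamma(2) - gamma(1)^2] / det = [(4.5143)(-1.2828) - (-0.6341)^2] / 19.97682168 = -6.19302685 / 19.97682168 = -0.31
So phi_hat = [-0.1840, -0.3100].
Therefore phi_hat_2 = -0.3100.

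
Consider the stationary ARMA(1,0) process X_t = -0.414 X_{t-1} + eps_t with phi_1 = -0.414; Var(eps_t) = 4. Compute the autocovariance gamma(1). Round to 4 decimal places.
\gamma(1) = -1.9985

Multiply the model equation by X_{t-k} and take expectations. With theta_0 = psi_0 = 1 and psi_j the MA(infinity) weights, this gives
  gamma(k) - sum_i phi_i gamma(k-i) = c_k,
  c_k = sigma^2 * sum_{j=k..q} theta_j psi_{j-k}   (c_k = 0 for k > q),
using gamma(-m) = gamma(m).
Pure AR (q = 0): c_0 = sigma^2 = 4, c_k = 0 for k >= 1.
Equations for k = 0 and k = 1 (AR order 1):
  gamma(0) = phi_1 gamma(1) + c_0
  gamma(1) = phi_1 gamma(0) + c_1
Substituting the second into the first: gamma(0) (1 - phi_1^2) = c_0 + phi_1 c_1, so
  gamma(0) = c_0 / (1 - phi_1^2) = 4 / (1 - (-0.414)^2) = 4 / 0.828604 = 4.827396.
  gamma(1) = phi_1 gamma(0) = (-0.414)(4.827396) = -1.998542.
Therefore gamma(1) = -1.9985 (to 4 decimal places).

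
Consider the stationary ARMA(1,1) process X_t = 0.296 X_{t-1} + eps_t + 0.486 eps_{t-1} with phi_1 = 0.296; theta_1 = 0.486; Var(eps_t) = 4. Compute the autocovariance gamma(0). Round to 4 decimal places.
\gamma(0) = 6.6810

Multiply the model equation by X_{t-k} and take expectations. With theta_0 = psi_0 = 1 and psi_j the MA(infinity) weights, this gives
  gamma(k) - sum_i phi_i gamma(k-i) = c_k,
  c_k = sigma^2 * sum_{j=k..q} theta_j psi_{j-k}   (c_k = 0 for k > q),
using gamma(-m) = gamma(m).
psi-weights needed (psi_j = theta_j + sum_i phi_i psi_{j-i}):
  psi_1 = theta_1 + phi_1 = 0.486 + (0.296) = 0.782
Right-hand sides:
  c_0 = sigma^2 (1 + theta_1 psi_1) = 4 * (1 + (0.486)(0.782)) = 4 * 1.380052 = 5.520208
  c_1 = sigma^2 theta_1 = 4 * (0.486) = 1.944
  c_2 = 0
Equations for k = 0 and k = 1 (AR order 1):
  gamma(0) = phi_1 gamma(1) + c_0
  gamma(1) = phi_1 gamma(0) + c_1
Substituting the second into the first: gamma(0) (1 - phi_1^2) = c_0 + phi_1 c_1, so
  gamma(0) = (c_0 + phi_1 c_1) / (1 - phi_1^2) = (5.520208 + (0.296)(1.944)) / (1 - (0.296)^2) = 6.095632 / 0.912384 = 6.680994.
Therefore gamma(0) = 6.6810 (to 4 decimal places).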